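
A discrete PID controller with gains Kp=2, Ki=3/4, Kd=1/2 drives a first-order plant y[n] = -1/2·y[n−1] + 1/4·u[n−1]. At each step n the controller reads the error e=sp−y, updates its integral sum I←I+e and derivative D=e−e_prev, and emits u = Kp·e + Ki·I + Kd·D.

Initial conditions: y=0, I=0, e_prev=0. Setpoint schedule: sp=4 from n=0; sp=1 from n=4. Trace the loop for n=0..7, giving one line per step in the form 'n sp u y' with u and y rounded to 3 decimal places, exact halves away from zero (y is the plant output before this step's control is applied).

(exact arithmetic carried between steps; '≈' marks a value shown rounded to 6 d.p. or computed from one; I and e_prev carry over from the previous line; the table rounds u and y to 3 d.p., halves away from zero)
n=0: y=0, sp=4, e=sp−y=4; I=4, D=e−e_prev=4; u=2·4+3/4·4+1/2·4=13; next y=-1/2·0+1/4·13=3.25
n=1: y=3.25, sp=4, e=sp−y=0.75; I=4.75, D=e−e_prev=-3.25; u=2·0.75+3/4·4.75+1/2·(-3.25)=3.4375; next y=-1/2·3.25+1/4·3.4375=-0.765625
n=2: y=-0.765625, sp=4, e=sp−y=4.765625; I=9.515625, D=e−e_prev=4.015625; u=2·4.765625+3/4·9.515625+1/2·4.015625≈18.675781; next y=-1/2·(-0.765625)+1/4·18.675781≈5.051758
n=3: y≈5.051758, sp=4, e=sp−y≈-1.051758; I≈8.463867, D=e−e_prev≈-5.817383; u=2·(-1.051758)+3/4·8.463867+1/2·(-5.817383)≈1.335693; next y=-1/2·5.051758+1/4·1.335693≈-2.191956
n=4: y≈-2.191956, sp=1, e=sp−y≈3.191956; I≈11.655823, D=e−e_prev≈4.243713; u=2·3.191956+3/4·11.655823+1/2·4.243713≈17.247635; next y=-1/2·(-2.191956)+1/4·17.247635≈5.407887
n=5: y≈5.407887, sp=1, e=sp−y≈-4.407887; I≈7.247936, D=e−e_prev≈-7.599842; u=2·(-4.407887)+3/4·7.247936+1/2·(-7.599842)≈-7.179742; next y=-1/2·5.407887+1/4·(-7.179742)≈-4.498879
n=6: y≈-4.498879, sp=1, e=sp−y≈5.498879; I≈12.746815, D=e−e_prev≈9.906765; u=2·5.498879+3/4·12.746815+1/2·9.906765≈25.511251; next y=-1/2·(-4.498879)+1/4·25.511251≈8.627252
n=7: y≈8.627252, sp=1, e=sp−y≈-7.627252; I≈5.119563, D=e−e_prev≈-13.126131; u=2·(-7.627252)+3/4·5.119563+1/2·(-13.126131)≈-17.977898; next y=-1/2·8.627252+1/4·(-17.977898)≈-8.808101

0 4 13.000 0.000
1 4 3.438 3.250
2 4 18.676 -0.766
3 4 1.336 5.052
4 1 17.248 -2.192
5 1 -7.180 5.408
6 1 25.511 -4.499
7 1 -17.978 8.627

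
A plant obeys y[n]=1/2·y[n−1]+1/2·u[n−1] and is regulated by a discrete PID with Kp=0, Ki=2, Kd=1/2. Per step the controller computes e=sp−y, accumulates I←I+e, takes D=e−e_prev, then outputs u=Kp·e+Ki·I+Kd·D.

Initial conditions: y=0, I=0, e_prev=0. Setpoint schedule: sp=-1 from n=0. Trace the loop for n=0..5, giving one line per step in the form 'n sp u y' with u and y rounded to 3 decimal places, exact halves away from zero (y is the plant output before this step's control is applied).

(exact arithmetic carried between steps; '≈' marks a value shown rounded to 6 d.p. or computed from one; I and e_prev carry over from the previous line; the table rounds u and y to 3 d.p., halves away from zero)
n=0: y=0, sp=-1, e=sp−y=-1; I=-1, D=e−e_prev=-1; u=0·(-1)+2·(-1)+1/2·(-1)=-2.5; next y=1/2·0+1/2·(-2.5)=-1.25
n=1: y=-1.25, sp=-1, e=sp−y=0.25; I=-0.75, D=e−e_prev=1.25; u=0·0.25+2·(-0.75)+1/2·1.25=-0.875; next y=1/2·(-1.25)+1/2·(-0.875)=-1.0625
n=2: y=-1.0625, sp=-1, e=sp−y=0.0625; I=-0.6875, D=e−e_prev=-0.1875; u=0·0.0625+2·(-0.6875)+1/2·(-0.1875)=-1.46875; next y=1/2·(-1.0625)+1/2·(-1.46875)=-1.265625
n=3: y=-1.265625, sp=-1, e=sp−y=0.265625; I=-0.421875, D=e−e_prev=0.203125; u=0·0.265625+2·(-0.421875)+1/2·0.203125≈-0.742188; next y=1/2·(-1.265625)+1/2·(-0.742188)≈-1.003906
n=4: y≈-1.003906, sp=-1, e=sp−y≈0.003906; I≈-0.417969, D=e−e_prev≈-0.261719; u=0·0.003906+2·(-0.417969)+1/2·(-0.261719)≈-0.966797; next y=1/2·(-1.003906)+1/2·(-0.966797)≈-0.985352
n=5: y≈-0.985352, sp=-1, e=sp−y≈-0.014648; I≈-0.432617, D=e−e_prev≈-0.018555; u=0·(-0.014648)+2·(-0.432617)+1/2·(-0.018555)≈-0.874512; next y=1/2·(-0.985352)+1/2·(-0.874512)≈-0.929932

0 -1 -2.500 0.000
1 -1 -0.875 -1.250
2 -1 -1.469 -1.063
3 -1 -0.742 -1.266
4 -1 -0.967 -1.004
5 -1 -0.875 -0.985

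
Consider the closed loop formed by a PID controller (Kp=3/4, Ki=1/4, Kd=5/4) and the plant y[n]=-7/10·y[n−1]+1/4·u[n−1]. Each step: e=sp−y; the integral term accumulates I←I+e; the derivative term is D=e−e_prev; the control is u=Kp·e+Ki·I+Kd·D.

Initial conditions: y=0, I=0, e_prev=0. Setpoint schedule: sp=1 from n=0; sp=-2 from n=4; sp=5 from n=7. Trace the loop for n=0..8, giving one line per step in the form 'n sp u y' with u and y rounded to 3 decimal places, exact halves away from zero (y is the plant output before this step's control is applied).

(exact arithmetic carried between steps; '≈' marks a value shown rounded to 6 d.p. or computed from one; I and e_prev carry over from the previous line; the table rounds u and y to 3 d.p., halves away from zero)
n=0: y=0, sp=1, e=sp−y=1; I=1, D=e−e_prev=1; u=3/4·1+1/4·1+5/4·1=2.25; next y=-7/10·0+1/4·2.25=0.5625
n=1: y=0.5625, sp=1, e=sp−y=0.4375; I=1.4375, D=e−e_prev=-0.5625; u=3/4·0.4375+1/4·1.4375+5/4·(-0.5625)=-0.015625; next y=-7/10·0.5625+1/4·(-0.015625)≈-0.397656
n=2: y≈-0.397656, sp=1, e=sp−y≈1.397656; I≈2.835156, D=e−e_prev≈0.960156; u=3/4·1.397656+1/4·2.835156+5/4·0.960156≈2.957227; next y=-7/10·(-0.397656)+1/4·2.957227≈1.017666
n=3: y≈1.017666, sp=1, e=sp−y≈-0.017666; I≈2.817490, D=e−e_prev≈-1.415322; u=3/4·(-0.017666)+1/4·2.817490+5/4·(-1.415322)≈-1.078030; next y=-7/10·1.017666+1/4·(-1.078030)≈-0.981874
n=4: y≈-0.981874, sp=-2, e=sp−y≈-1.018126; I≈1.799364, D=e−e_prev≈-1.000460; u=3/4·(-1.018126)+1/4·1.799364+5/4·(-1.000460)≈-1.564329; next y=-7/10·(-0.981874)+1/4·(-1.564329)≈0.296229
n=5: y≈0.296229, sp=-2, e=sp−y≈-2.296229; I≈-0.496865, D=e−e_prev≈-1.278103; u=3/4·(-2.296229)+1/4·(-0.496865)+5/4·(-1.278103)≈-3.444017; next y=-7/10·0.296229+1/4·(-3.444017)≈-1.068365
n=6: y≈-1.068365, sp=-2, e=sp−y≈-0.931635; I≈-1.428501, D=e−e_prev≈1.364594; u=3/4·(-0.931635)+1/4·(-1.428501)+5/4·1.364594≈0.649891; next y=-7/10·(-1.068365)+1/4·0.649891≈0.910328
n=7: y≈0.910328, sp=5, e=sp−y≈4.089672; I≈2.661171, D=e−e_prev≈5.021307; u=3/4·4.089672+1/4·2.661171+5/4·5.021307≈10.009181; next y=-7/10·0.910328+1/4·10.009181≈1.865066
n=8: y≈1.865066, sp=5, e=sp−y≈3.134934; I≈5.796106, D=e−e_prev≈-0.954738; u=3/4·3.134934+1/4·5.796106+5/4·(-0.954738)≈2.606805; next y=-7/10·1.865066+1/4·2.606805≈-0.653845

0 1 2.250 0.000
1 1 -0.016 0.563
2 1 2.957 -0.398
3 1 -1.078 1.018
4 -2 -1.564 -0.982
5 -2 -3.444 0.296
6 -2 0.650 -1.068
7 5 10.009 0.910
8 5 2.607 1.865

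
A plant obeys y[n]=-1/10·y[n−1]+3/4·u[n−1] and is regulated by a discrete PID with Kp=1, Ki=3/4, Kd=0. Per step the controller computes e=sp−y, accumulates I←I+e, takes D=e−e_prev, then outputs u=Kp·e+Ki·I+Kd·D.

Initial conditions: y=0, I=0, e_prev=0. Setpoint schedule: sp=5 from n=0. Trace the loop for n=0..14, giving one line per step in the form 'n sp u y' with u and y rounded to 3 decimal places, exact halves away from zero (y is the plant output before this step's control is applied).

(exact arithmetic carried between steps; '≈' marks a value shown rounded to 6 d.p. or computed from one; I and e_prev carry over from the previous line; the table rounds u and y to 3 d.p., halves away from zero)
n=0: y=0, sp=5, e=sp−y=5; I=5, D=e−e_prev=5; u=1·5+3/4·5+0·5=8.75; next y=-1/10·0+3/4·8.75=6.5625
n=1: y=6.5625, sp=5, e=sp−y=-1.5625; I=3.4375, D=e−e_prev=-6.5625; u=1·(-1.5625)+3/4·3.4375+0·(-6.5625)=1.015625; next y=-1/10·6.5625+3/4·1.015625≈0.105469
n=2: y≈0.105469, sp=5, e=sp−y≈4.894531; I≈8.332031, D=e−e_prev≈6.457031; u=1·4.894531+3/4·8.332031+0·6.457031≈11.143555; next y=-1/10·0.105469+3/4·11.143555≈8.347119
n=3: y≈8.347119, sp=5, e=sp−y≈-3.347119; I≈4.984912, D=e−e_prev≈-8.241650; u=1·(-3.347119)+3/4·4.984912+0·(-8.241650)≈0.391565; next y=-1/10·8.347119+3/4·0.391565≈-0.541038
n=4: y≈-0.541038, sp=5, e=sp−y≈5.541038; I≈10.525950, D=e−e_prev≈8.888157; u=1·5.541038+3/4·10.525950+0·8.888157≈13.435501; next y=-1/10·(-0.541038)+3/4·13.435501≈10.130730
n=5: y≈10.130730, sp=5, e=sp−y≈-5.130730; I≈5.395221, D=e−e_prev≈-10.671768; u=1·(-5.130730)+3/4·5.395221+0·(-10.671768)≈-1.084314; next y=-1/10·10.130730+3/4·(-1.084314)≈-1.826308
n=6: y≈-1.826308, sp=5, e=sp−y≈6.826308; I≈12.221529, D=e−e_prev≈11.957038; u=1·6.826308+3/4·12.221529+0·11.957038≈15.992455; next y=-1/10·(-1.826308)+3/4·15.992455≈12.176972
n=7: y≈12.176972, sp=5, e=sp−y≈-7.176972; I≈5.044557, D=e−e_prev≈-14.003281; u=1·(-7.176972)+3/4·5.044557+0·(-14.003281)≈-3.393555; next y=-1/10·12.176972+3/4·(-3.393555)≈-3.762863
n=8: y≈-3.762863, sp=5, e=sp−y≈8.762863; I≈13.807420, D=e−e_prev≈15.939836; u=1·8.762863+3/4·13.807420+0·15.939836≈19.118428; next y=-1/10·(-3.762863)+3/4·19.118428≈14.715108
n=9: y≈14.715108, sp=5, e=sp−y≈-9.715108; I≈4.092313, D=e−e_prev≈-18.477971; u=1·(-9.715108)+3/4·4.092313+0·(-18.477971)≈-6.645873; next y=-1/10·14.715108+3/4·(-6.645873)≈-6.455916
n=10: y≈-6.455916, sp=5, e=sp−y≈11.455916; I≈15.548228, D=e−e_prev≈21.171023; u=1·11.455916+3/4·15.548228+0·21.171023≈23.117087; next y=-1/10·(-6.455916)+3/4·23.117087≈17.983407
n=11: y≈17.983407, sp=5, e=sp−y≈-12.983407; I≈2.564822, D=e−e_prev≈-24.439322; u=1·(-12.983407)+3/4·2.564822+0·(-24.439322)≈-11.059790; next y=-1/10·17.983407+3/4·(-11.059790)≈-10.093183
n=12: y≈-10.093183, sp=5, e=sp−y≈15.093183; I≈17.658005, D=e−e_prev≈28.076590; u=1·15.093183+3/4·17.658005+0·28.076590≈28.336687; next y=-1/10·(-10.093183)+3/4·28.336687≈22.261834
n=13: y≈22.261834, sp=5, e=sp−y≈-17.261834; I≈0.396171, D=e−e_prev≈-32.355017; u=1·(-17.261834)+3/4·0.396171+0·(-32.355017)≈-16.964705; next y=-1/10·22.261834+3/4·(-16.964705)≈-14.949712
n=14: y≈-14.949712, sp=5, e=sp−y≈19.949712; I≈20.345884, D=e−e_prev≈37.211546; u=1·19.949712+3/4·20.345884+0·37.211546≈35.209125; next y=-1/10·(-14.949712)+3/4·35.209125≈27.901815

0 5 8.750 0.000
1 5 1.016 6.563
2 5 11.144 0.105
3 5 0.392 8.347
4 5 13.436 -0.541
5 5 -1.084 10.131
6 5 15.992 -1.826
7 5 -3.394 12.177
8 5 19.118 -3.763
9 5 -6.646 14.715
10 5 23.117 -6.456
11 5 -11.060 17.983
12 5 28.337 -10.093
13 5 -16.965 22.262
14 5 35.209 -14.950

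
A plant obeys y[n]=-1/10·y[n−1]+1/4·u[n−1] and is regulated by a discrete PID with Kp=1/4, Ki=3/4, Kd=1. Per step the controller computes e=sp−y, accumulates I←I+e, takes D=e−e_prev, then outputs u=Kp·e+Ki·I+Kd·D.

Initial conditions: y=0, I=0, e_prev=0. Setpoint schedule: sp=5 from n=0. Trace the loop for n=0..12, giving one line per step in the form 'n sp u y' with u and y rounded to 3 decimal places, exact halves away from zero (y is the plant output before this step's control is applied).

(exact arithmetic carried between steps; '≈' marks a value shown rounded to 6 d.p. or computed from one; I and e_prev carry over from the previous line; the table rounds u and y to 3 d.p., halves away from zero)
n=0: y=0, sp=5, e=sp−y=5; I=5, D=e−e_prev=5; u=1/4·5+3/4·5+1·5=10; next y=-1/10·0+1/4·10=2.5
n=1: y=2.5, sp=5, e=sp−y=2.5; I=7.5, D=e−e_prev=-2.5; u=1/4·2.5+3/4·7.5+1·(-2.5)=3.75; next y=-1/10·2.5+1/4·3.75=0.6875
n=2: y=0.6875, sp=5, e=sp−y=4.3125; I=11.8125, D=e−e_prev=1.8125; u=1/4·4.3125+3/4·11.8125+1·1.8125=11.75; next y=-1/10·0.6875+1/4·11.75=2.86875
n=3: y=2.86875, sp=5, e=sp−y=2.13125; I=13.94375, D=e−e_prev=-2.18125; u=1/4·2.13125+3/4·13.94375+1·(-2.18125)=8.809375; next y=-1/10·2.86875+1/4·8.809375≈1.915469
n=4: y≈1.915469, sp=5, e=sp−y≈3.084531; I≈17.028281, D=e−e_prev≈0.953281; u=1/4·3.084531+3/4·17.028281+1·0.953281≈14.495625; next y=-1/10·1.915469+1/4·14.495625≈3.432359
n=5: y≈3.432359, sp=5, e=sp−y≈1.567641; I≈18.595922, D=e−e_prev≈-1.516891; u=1/4·1.567641+3/4·18.595922+1·(-1.516891)≈12.821961; next y=-1/10·3.432359+1/4·12.821961≈2.862254
n=6: y≈2.862254, sp=5, e=sp−y≈2.137746; I≈20.733668, D=e−e_prev≈0.570105; u=1/4·2.137746+3/4·20.733668+1·0.570105≈16.654792; next y=-1/10·2.862254+1/4·16.654792≈3.877473
n=7: y≈3.877473, sp=5, e=sp−y≈1.122527; I≈21.856195, D=e−e_prev≈-1.015218; u=1/4·1.122527+3/4·21.856195+1·(-1.015218)≈15.657560; next y=-1/10·3.877473+1/4·15.657560≈3.526643
n=8: y≈3.526643, sp=5, e=sp−y≈1.473357; I≈23.329552, D=e−e_prev≈0.350830; u=1/4·1.473357+3/4·23.329552+1·0.350830≈18.216333; next y=-1/10·3.526643+1/4·18.216333≈4.201419
n=9: y≈4.201419, sp=5, e=sp−y≈0.798581; I≈24.128133, D=e−e_prev≈-0.674776; u=1/4·0.798581+3/4·24.128133+1·(-0.674776)≈17.620969; next y=-1/10·4.201419+1/4·17.620969≈3.985100
n=10: y≈3.985100, sp=5, e=sp−y≈1.014900; I≈25.143033, D=e−e_prev≈0.216319; u=1/4·1.014900+3/4·25.143033+1·0.216319≈19.327318; next y=-1/10·3.985100+1/4·19.327318≈4.433320
n=11: y≈4.433320, sp=5, e=sp−y≈0.566680; I≈25.709713, D=e−e_prev≈-0.448219; u=1/4·0.566680+3/4·25.709713+1·(-0.448219)≈18.975736; next y=-1/10·4.433320+1/4·18.975736≈4.300602
n=12: y≈4.300602, sp=5, e=sp−y≈0.699398; I≈26.409111, D=e−e_prev≈0.132718; u=1/4·0.699398+3/4·26.409111+1·0.132718≈20.114401; next y=-1/10·4.300602+1/4·20.114401≈4.598540

0 5 10.000 0.000
1 5 3.750 2.500
2 5 11.750 0.688
3 5 8.809 2.869
4 5 14.496 1.915
5 5 12.822 3.432
6 5 16.655 2.862
7 5 15.658 3.877
8 5 18.216 3.527
9 5 17.621 4.201
10 5 19.327 3.985
11 5 18.976 4.433
12 5 20.114 4.301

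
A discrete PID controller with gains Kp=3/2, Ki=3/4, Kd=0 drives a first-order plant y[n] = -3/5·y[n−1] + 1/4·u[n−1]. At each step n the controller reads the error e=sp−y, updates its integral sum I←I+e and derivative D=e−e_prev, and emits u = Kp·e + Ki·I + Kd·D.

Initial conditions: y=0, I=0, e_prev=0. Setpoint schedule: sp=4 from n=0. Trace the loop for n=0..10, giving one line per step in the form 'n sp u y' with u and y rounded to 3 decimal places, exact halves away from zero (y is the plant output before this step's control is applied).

0 4 9.000 0.000
1 4 6.938 2.250
2 4 12.448 0.384
3 4 9.541 2.881
4 4 15.386 0.657
5 4 11.603 3.453
6 4 17.916 0.829
7 4 13.201 3.982
8 4 20.123 0.911
9 4 14.401 4.484
10 4 22.080 0.910

(exact arithmetic carried between steps; '≈' marks a value shown rounded to 6 d.p. or computed from one; I and e_prev carry over from the previous line; the table rounds u and y to 3 d.p., halves away from zero)
n=0: y=0, sp=4, e=sp−y=4; I=4, D=e−e_prev=4; u=3/2·4+3/4·4+0·4=9; next y=-3/5·0+1/4·9=2.25
n=1: y=2.25, sp=4, e=sp−y=1.75; I=5.75, D=e−e_prev=-2.25; u=3/2·1.75+3/4·5.75+0·(-2.25)=6.9375; next y=-3/5·2.25+1/4·6.9375=0.384375
n=2: y=0.384375, sp=4, e=sp−y=3.615625; I=9.365625, D=e−e_prev=1.865625; u=3/2·3.615625+3/4·9.365625+0·1.865625≈12.447656; next y=-3/5·0.384375+1/4·12.447656≈2.881289
n=3: y≈2.881289, sp=4, e=sp−y≈1.118711; I≈10.484336, D=e−e_prev≈-2.496914; u=3/2·1.118711+3/4·10.484336+0·(-2.496914)≈9.541318; next y=-3/5·2.881289+1/4·9.541318≈0.656556
n=4: y≈0.656556, sp=4, e=sp−y≈3.343444; I≈13.827780, D=e−e_prev≈2.224733; u=3/2·3.343444+3/4·13.827780+0·2.224733≈15.386001; next y=-3/5·0.656556+1/4·15.386001≈3.452566
n=5: y≈3.452566, sp=4, e=sp−y≈0.547434; I≈14.375213, D=e−e_prev≈-2.796010; u=3/2·0.547434+3/4·14.375213+0·(-2.796010)≈11.602560; next y=-3/5·3.452566+1/4·11.602560≈0.829100
n=6: y≈0.829100, sp=4, e=sp−y≈3.170900; I≈17.546113, D=e−e_prev≈2.623466; u=3/2·3.170900+3/4·17.546113+0·2.623466≈17.915935; next y=-3/5·0.829100+1/4·17.915935≈3.981524
n=7: y≈3.981524, sp=4, e=sp−y≈0.018476; I≈17.564590, D=e−e_prev≈-3.152423; u=3/2·0.018476+3/4·17.564590+0·(-3.152423)≈13.201157; next y=-3/5·3.981524+1/4·13.201157≈0.911375
n=8: y≈0.911375, sp=4, e=sp−y≈3.088625; I≈20.653214, D=e−e_prev≈3.070148; u=3/2·3.088625+3/4·20.653214+0·3.070148≈20.122848; next y=-3/5·0.911375+1/4·20.122848≈4.483887
n=9: y≈4.483887, sp=4, e=sp−y≈-0.483887; I≈20.169328, D=e−e_prev≈-3.572512; u=3/2·(-0.483887)+3/4·20.169328+0·(-3.572512)≈14.401165; next y=-3/5·4.483887+1/4·14.401165≈0.909959
n=10: y≈0.909959, sp=4, e=sp−y≈3.090041; I≈23.259368, D=e−e_prev≈3.573928; u=3/2·3.090041+3/4·23.259368+0·3.573928≈22.079588; next y=-3/5·0.909959+1/4·22.079588≈4.973921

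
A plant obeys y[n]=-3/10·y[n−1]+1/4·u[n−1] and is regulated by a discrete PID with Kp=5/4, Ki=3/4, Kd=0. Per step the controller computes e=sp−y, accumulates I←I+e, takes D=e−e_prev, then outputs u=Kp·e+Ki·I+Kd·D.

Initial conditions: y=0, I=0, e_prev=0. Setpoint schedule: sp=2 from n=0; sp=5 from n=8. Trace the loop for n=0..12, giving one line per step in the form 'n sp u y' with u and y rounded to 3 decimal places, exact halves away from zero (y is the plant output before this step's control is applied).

(exact arithmetic carried between steps; '≈' marks a value shown rounded to 6 d.p. or computed from one; I and e_prev carry over from the previous line; the table rounds u and y to 3 d.p., halves away from zero)
n=0: y=0, sp=2, e=sp−y=2; I=2, D=e−e_prev=2; u=5/4·2+3/4·2+0·2=4; next y=-3/10·0+1/4·4=1
n=1: y=1, sp=2, e=sp−y=1; I=3, D=e−e_prev=-1; u=5/4·1+3/4·3+0·(-1)=3.5; next y=-3/10·1+1/4·3.5=0.575
n=2: y=0.575, sp=2, e=sp−y=1.425; I=4.425, D=e−e_prev=0.425; u=5/4·1.425+3/4·4.425+0·0.425=5.1; next y=-3/10·0.575+1/4·5.1=1.1025
n=3: y=1.1025, sp=2, e=sp−y=0.8975; I=5.3225, D=e−e_prev=-0.5275; u=5/4·0.8975+3/4·5.3225+0·(-0.5275)=5.11375; next y=-3/10·1.1025+1/4·5.11375≈0.947688
n=4: y≈0.947688, sp=2, e=sp−y≈1.052313; I≈6.374813, D=e−e_prev≈0.154813; u=5/4·1.052313+3/4·6.374813+0·0.154813≈6.0965; next y=-3/10·0.947688+1/4·6.0965≈1.239819
n=5: y≈1.239819, sp=2, e=sp−y≈0.760181; I≈7.134994, D=e−e_prev≈-0.292131; u=5/4·0.760181+3/4·7.134994+0·(-0.292131)≈6.301472; next y=-3/10·1.239819+1/4·6.301472≈1.203422
n=6: y≈1.203422, sp=2, e=sp−y≈0.796578; I≈7.931571, D=e−e_prev≈0.036396; u=5/4·0.796578+3/4·7.931571+0·0.036396≈6.944401; next y=-3/10·1.203422+1/4·6.944401≈1.375073
n=7: y≈1.375073, sp=2, e=sp−y≈0.624927; I≈8.556498, D=e−e_prev≈-0.171651; u=5/4·0.624927+3/4·8.556498+0·(-0.171651)≈7.198532; next y=-3/10·1.375073+1/4·7.198532≈1.387111
n=8: y≈1.387111, sp=5, e=sp−y≈3.612889; I≈12.169387, D=e−e_prev≈2.987963; u=5/4·3.612889+3/4·12.169387+0·2.987963≈13.643152; next y=-3/10·1.387111+1/4·13.643152≈2.994655
n=9: y≈2.994655, sp=5, e=sp−y≈2.005345; I≈14.174732, D=e−e_prev≈-1.607544; u=5/4·2.005345+3/4·14.174732+0·(-1.607544)≈13.137731; next y=-3/10·2.994655+1/4·13.137731≈2.386036
n=10: y≈2.386036, sp=5, e=sp−y≈2.613964; I≈16.788696, D=e−e_prev≈0.608618; u=5/4·2.613964+3/4·16.788696+0·0.608618≈15.858977; next y=-3/10·2.386036+1/4·15.858977≈3.248933
n=11: y≈3.248933, sp=5, e=sp−y≈1.751067; I≈18.539763, D=e−e_prev≈-0.862897; u=5/4·1.751067+3/4·18.539763+0·(-0.862897)≈16.093656; next y=-3/10·3.248933+1/4·16.093656≈3.048734
n=12: y≈3.048734, sp=5, e=sp−y≈1.951266; I≈20.491029, D=e−e_prev≈0.200199; u=5/4·1.951266+3/4·20.491029+0·0.200199≈17.807354; next y=-3/10·3.048734+1/4·17.807354≈3.537218

0 2 4.000 0.000
1 2 3.500 1.000
2 2 5.100 0.575
3 2 5.114 1.103
4 2 6.097 0.948
5 2 6.301 1.240
6 2 6.944 1.203
7 2 7.199 1.375
8 5 13.643 1.387
9 5 13.138 2.995
10 5 15.859 2.386
11 5 16.094 3.249
12 5 17.807 3.049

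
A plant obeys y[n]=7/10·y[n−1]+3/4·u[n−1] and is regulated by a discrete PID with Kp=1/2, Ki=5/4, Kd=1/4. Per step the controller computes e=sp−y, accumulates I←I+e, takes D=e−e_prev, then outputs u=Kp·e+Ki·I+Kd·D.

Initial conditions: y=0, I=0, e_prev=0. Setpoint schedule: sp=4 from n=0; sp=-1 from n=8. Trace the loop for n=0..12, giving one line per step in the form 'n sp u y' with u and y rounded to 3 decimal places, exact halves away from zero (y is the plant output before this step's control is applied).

(exact arithmetic carried between steps; '≈' marks a value shown rounded to 6 d.p. or computed from one; I and e_prev carry over from the previous line; the table rounds u and y to 3 d.p., halves away from zero)
n=0: y=0, sp=4, e=sp−y=4; I=4, D=e−e_prev=4; u=1/2·4+5/4·4+1/4·4=8; next y=7/10·0+3/4·8=6
n=1: y=6, sp=4, e=sp−y=-2; I=2, D=e−e_prev=-6; u=1/2·(-2)+5/4·2+1/4·(-6)=0; next y=7/10·6+3/4·0=4.2
n=2: y=4.2, sp=4, e=sp−y=-0.2; I=1.8, D=e−e_prev=1.8; u=1/2·(-0.2)+5/4·1.8+1/4·1.8=2.6; next y=7/10·4.2+3/4·2.6=4.89
n=3: y=4.89, sp=4, e=sp−y=-0.89; I=0.91, D=e−e_prev=-0.69; u=1/2·(-0.89)+5/4·0.91+1/4·(-0.69)=0.52; next y=7/10·4.89+3/4·0.52=3.813
n=4: y=3.813, sp=4, e=sp−y=0.187; I=1.097, D=e−e_prev=1.077; u=1/2·0.187+5/4·1.097+1/4·1.077=1.734; next y=7/10·3.813+3/4·1.734=3.9696
n=5: y=3.9696, sp=4, e=sp−y=0.0304; I=1.1274, D=e−e_prev=-0.1566; u=1/2·0.0304+5/4·1.1274+1/4·(-0.1566)=1.3853; next y=7/10·3.9696+3/4·1.3853=3.817695
n=6: y=3.817695, sp=4, e=sp−y=0.182305; I=1.309705, D=e−e_prev=0.151905; u=1/2·0.182305+5/4·1.309705+1/4·0.151905=1.76626; next y=7/10·3.817695+3/4·1.76626≈3.997082
n=7: y≈3.997082, sp=4, e=sp−y≈0.002919; I≈1.312624, D=e−e_prev≈-0.179387; u=1/2·0.002919+5/4·1.312624+1/4·(-0.179387)≈1.597392; next y=7/10·3.997082+3/4·1.597392≈3.996001
n=8: y≈3.996001, sp=-1, e=sp−y≈-4.996001; I≈-3.683378, D=e−e_prev≈-4.998920; u=1/2·(-4.996001)+5/4·(-3.683378)+1/4·(-4.998920)≈-8.351952; next y=7/10·3.996001+3/4·(-8.351952)≈-3.466764
n=9: y≈-3.466764, sp=-1, e=sp−y≈2.466764; I≈-1.216614, D=e−e_prev≈7.462765; u=1/2·2.466764+5/4·(-1.216614)+1/4·7.462765≈1.578305; next y=7/10·(-3.466764)+3/4·1.578305≈-1.243005
n=10: y≈-1.243005, sp=-1, e=sp−y≈0.243005; I≈-0.973609, D=e−e_prev≈-2.223758; u=1/2·0.243005+5/4·(-0.973609)+1/4·(-2.223758)≈-1.651448; next y=7/10·(-1.243005)+3/4·(-1.651448)≈-2.108689
n=11: y≈-2.108689, sp=-1, e=sp−y≈1.108689; I≈0.135081, D=e−e_prev≈0.865684; u=1/2·1.108689+5/4·0.135081+1/4·0.865684≈0.939617; next y=7/10·(-2.108689)+3/4·0.939617≈-0.771370
n=12: y≈-0.771370, sp=-1, e=sp−y≈-0.228630; I≈-0.093549, D=e−e_prev≈-1.337319; u=1/2·(-0.228630)+5/4·(-0.093549)+1/4·(-1.337319)≈-0.565581; next y=7/10·(-0.771370)+3/4·(-0.565581)≈-0.964145

0 4 8.000 0.000
1 4 0.000 6.000
2 4 2.600 4.200
3 4 0.520 4.890
4 4 1.734 3.813
5 4 1.385 3.970
6 4 1.766 3.818
7 4 1.597 3.997
8 -1 -8.352 3.996
9 -1 1.578 -3.467
10 -1 -1.651 -1.243
11 -1 0.940 -2.109
12 -1 -0.566 -0.771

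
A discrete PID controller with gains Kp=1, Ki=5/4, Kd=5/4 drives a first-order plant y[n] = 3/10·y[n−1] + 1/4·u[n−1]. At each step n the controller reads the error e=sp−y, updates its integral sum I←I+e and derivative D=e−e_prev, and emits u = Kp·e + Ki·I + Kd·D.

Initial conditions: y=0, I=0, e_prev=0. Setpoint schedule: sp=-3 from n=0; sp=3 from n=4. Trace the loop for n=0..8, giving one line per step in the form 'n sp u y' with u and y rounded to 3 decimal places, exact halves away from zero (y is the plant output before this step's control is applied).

(exact arithmetic carried between steps; '≈' marks a value shown rounded to 6 d.p. or computed from one; I and e_prev carry over from the previous line; the table rounds u and y to 3 d.p., halves away from zero)
n=0: y=0, sp=-3, e=sp−y=-3; I=-3, D=e−e_prev=-3; u=1·(-3)+5/4·(-3)+5/4·(-3)=-10.5; next y=3/10·0+1/4·(-10.5)=-2.625
n=1: y=-2.625, sp=-3, e=sp−y=-0.375; I=-3.375, D=e−e_prev=2.625; u=1·(-0.375)+5/4·(-3.375)+5/4·2.625=-1.3125; next y=3/10·(-2.625)+1/4·(-1.3125)=-1.115625
n=2: y=-1.115625, sp=-3, e=sp−y=-1.884375; I=-5.259375, D=e−e_prev=-1.509375; u=1·(-1.884375)+5/4·(-5.259375)+5/4·(-1.509375)≈-10.345313; next y=3/10·(-1.115625)+1/4·(-10.345313)≈-2.921016
n=3: y≈-2.921016, sp=-3, e=sp−y≈-0.078984; I≈-5.338359, D=e−e_prev≈1.805391; u=1·(-0.078984)+5/4·(-5.338359)+5/4·1.805391≈-4.495195; next y=3/10·(-2.921016)+1/4·(-4.495195)≈-2.000104
n=4: y≈-2.000104, sp=3, e=sp−y≈5.000104; I≈-0.338256, D=e−e_prev≈5.079088; u=1·5.000104+5/4·(-0.338256)+5/4·5.079088≈10.926144; next y=3/10·(-2.000104)+1/4·10.926144≈2.131505
n=5: y≈2.131505, sp=3, e=sp−y≈0.868495; I≈0.530239, D=e−e_prev≈-4.131608; u=1·0.868495+5/4·0.530239+5/4·(-4.131608)≈-3.633216; next y=3/10·2.131505+1/4·(-3.633216)≈-0.268853
n=6: y≈-0.268853, sp=3, e=sp−y≈3.268853; I≈3.799092, D=e−e_prev≈2.400357; u=1·3.268853+5/4·3.799092+5/4·2.400357≈11.018164; next y=3/10·(-0.268853)+1/4·11.018164≈2.673885
n=7: y≈2.673885, sp=3, e=sp−y≈0.326115; I≈4.125207, D=e−e_prev≈-2.942738; u=1·0.326115+5/4·4.125207+5/4·(-2.942738)≈1.804201; next y=3/10·2.673885+1/4·1.804201≈1.253216
n=8: y≈1.253216, sp=3, e=sp−y≈1.746784; I≈5.871991, D=e−e_prev≈1.420670; u=1·1.746784+5/4·5.871991+5/4·1.420670≈10.862610; next y=3/10·1.253216+1/4·10.862610≈3.091617

0 -3 -10.500 0.000
1 -3 -1.313 -2.625
2 -3 -10.345 -1.116
3 -3 -4.495 -2.921
4 3 10.926 -2.000
5 3 -3.633 2.132
6 3 11.018 -0.269
7 3 1.804 2.674
8 3 10.863 1.253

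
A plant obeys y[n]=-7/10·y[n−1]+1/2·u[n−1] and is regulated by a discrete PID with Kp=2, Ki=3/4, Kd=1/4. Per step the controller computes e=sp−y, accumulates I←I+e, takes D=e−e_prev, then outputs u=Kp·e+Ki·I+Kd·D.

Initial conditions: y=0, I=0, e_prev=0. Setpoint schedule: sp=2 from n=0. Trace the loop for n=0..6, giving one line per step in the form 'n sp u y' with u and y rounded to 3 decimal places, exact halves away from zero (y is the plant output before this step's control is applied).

(exact arithmetic carried between steps; '≈' marks a value shown rounded to 6 d.p. or computed from one; I and e_prev carry over from the previous line; the table rounds u and y to 3 d.p., halves away from zero)
n=0: y=0, sp=2, e=sp−y=2; I=2, D=e−e_prev=2; u=2·2+3/4·2+1/4·2=6; next y=-7/10·0+1/2·6=3
n=1: y=3, sp=2, e=sp−y=-1; I=1, D=e−e_prev=-3; u=2·(-1)+3/4·1+1/4·(-3)=-2; next y=-7/10·3+1/2·(-2)=-3.1
n=2: y=-3.1, sp=2, e=sp−y=5.1; I=6.1, D=e−e_prev=6.1; u=2·5.1+3/4·6.1+1/4·6.1=16.3; next y=-7/10·(-3.1)+1/2·16.3=10.32
n=3: y=10.32, sp=2, e=sp−y=-8.32; I=-2.22, D=e−e_prev=-13.42; u=2·(-8.32)+3/4·(-2.22)+1/4·(-13.42)=-21.66; next y=-7/10·10.32+1/2·(-21.66)=-18.054
n=4: y=-18.054, sp=2, e=sp−y=20.054; I=17.834, D=e−e_prev=28.374; u=2·20.054+3/4·17.834+1/4·28.374=60.577; next y=-7/10·(-18.054)+1/2·60.577=42.9263
n=5: y=42.9263, sp=2, e=sp−y=-40.9263; I=-23.0923, D=e−e_prev=-60.9803; u=2·(-40.9263)+3/4·(-23.0923)+1/4·(-60.9803)=-114.4169; next y=-7/10·42.9263+1/2·(-114.4169)=-87.25686
n=6: y=-87.25686, sp=2, e=sp−y=89.25686; I=66.16456, D=e−e_prev=130.18316; u=2·89.25686+3/4·66.16456+1/4·130.18316=260.68293; next y=-7/10·(-87.25686)+1/2·260.68293=191.421267

0 2 6.000 0.000
1 2 -2.000 3.000
2 2 16.300 -3.100
3 2 -21.660 10.320
4 2 60.577 -18.054
5 2 -114.417 42.926
6 2 260.683 -87.257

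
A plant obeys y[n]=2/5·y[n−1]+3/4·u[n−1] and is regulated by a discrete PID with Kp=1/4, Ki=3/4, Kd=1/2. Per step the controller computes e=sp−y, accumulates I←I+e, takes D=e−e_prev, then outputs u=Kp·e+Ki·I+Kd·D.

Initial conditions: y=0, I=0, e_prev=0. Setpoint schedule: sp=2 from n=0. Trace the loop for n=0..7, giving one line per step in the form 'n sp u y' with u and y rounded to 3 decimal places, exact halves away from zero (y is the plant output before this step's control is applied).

(exact arithmetic carried between steps; '≈' marks a value shown rounded to 6 d.p. or computed from one; I and e_prev carry over from the previous line; the table rounds u and y to 3 d.p., halves away from zero)
n=0: y=0, sp=2, e=sp−y=2; I=2, D=e−e_prev=2; u=1/4·2+3/4·2+1/2·2=3; next y=2/5·0+3/4·3=2.25
n=1: y=2.25, sp=2, e=sp−y=-0.25; I=1.75, D=e−e_prev=-2.25; u=1/4·(-0.25)+3/4·1.75+1/2·(-2.25)=0.125; next y=2/5·2.25+3/4·0.125=0.99375
n=2: y=0.99375, sp=2, e=sp−y=1.00625; I=2.75625, D=e−e_prev=1.25625; u=1/4·1.00625+3/4·2.75625+1/2·1.25625=2.946875; next y=2/5·0.99375+3/4·2.946875≈2.607656
n=3: y≈2.607656, sp=2, e=sp−y≈-0.607656; I≈2.148594, D=e−e_prev≈-1.613906; u=1/4·(-0.607656)+3/4·2.148594+1/2·(-1.613906)≈0.652578; next y=2/5·2.607656+3/4·0.652578≈1.532496
n=4: y≈1.532496, sp=2, e=sp−y≈0.467504; I≈2.616098, D=e−e_prev≈1.075160; u=1/4·0.467504+3/4·2.616098+1/2·1.075160≈2.616529; next y=2/5·1.532496+3/4·2.616529≈2.575395
n=5: y≈2.575395, sp=2, e=sp−y≈-0.575395; I≈2.040702, D=e−e_prev≈-1.042899; u=1/4·(-0.575395)+3/4·2.040702+1/2·(-1.042899)≈0.865228; next y=2/5·2.575395+3/4·0.865228≈1.679079
n=6: y≈1.679079, sp=2, e=sp−y≈0.320921; I≈2.361623, D=e−e_prev≈0.896316; u=1/4·0.320921+3/4·2.361623+1/2·0.896316≈2.299605; next y=2/5·1.679079+3/4·2.299605≈2.396336
n=7: y≈2.396336, sp=2, e=sp−y≈-0.396336; I≈1.965287, D=e−e_prev≈-0.717257; u=1/4·(-0.396336)+3/4·1.965287+1/2·(-0.717257)≈1.016253; next y=2/5·2.396336+3/4·1.016253≈1.720724

0 2 3.000 0.000
1 2 0.125 2.250
2 2 2.947 0.994
3 2 0.653 2.608
4 2 2.617 1.532
5 2 0.865 2.575
6 2 2.300 1.679
7 2 1.016 2.396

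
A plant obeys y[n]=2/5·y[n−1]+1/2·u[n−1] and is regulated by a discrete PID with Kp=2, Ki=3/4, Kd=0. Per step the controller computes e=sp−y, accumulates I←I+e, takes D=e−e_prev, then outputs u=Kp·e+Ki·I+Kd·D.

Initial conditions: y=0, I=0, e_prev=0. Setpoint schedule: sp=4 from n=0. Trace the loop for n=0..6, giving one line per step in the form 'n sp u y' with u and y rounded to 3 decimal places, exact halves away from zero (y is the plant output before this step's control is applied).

0 4 11.000 0.000
1 4 -1.125 5.500
2 4 8.372 1.638
3 4 1.334 4.841
4 4 6.856 2.604
5 4 2.772 4.470
6 4 5.983 3.174

(exact arithmetic carried between steps; '≈' marks a value shown rounded to 6 d.p. or computed from one; I and e_prev carry over from the previous line; the table rounds u and y to 3 d.p., halves away from zero)
n=0: y=0, sp=4, e=sp−y=4; I=4, D=e−e_prev=4; u=2·4+3/4·4+0·4=11; next y=2/5·0+1/2·11=5.5
n=1: y=5.5, sp=4, e=sp−y=-1.5; I=2.5, D=e−e_prev=-5.5; u=2·(-1.5)+3/4·2.5+0·(-5.5)=-1.125; next y=2/5·5.5+1/2·(-1.125)=1.6375
n=2: y=1.6375, sp=4, e=sp−y=2.3625; I=4.8625, D=e−e_prev=3.8625; u=2·2.3625+3/4·4.8625+0·3.8625=8.371875; next y=2/5·1.6375+1/2·8.371875≈4.840938
n=3: y≈4.840938, sp=4, e=sp−y≈-0.840938; I≈4.021563, D=e−e_prev≈-3.203438; u=2·(-0.840938)+3/4·4.021563+0·(-3.203438)≈1.334297; next y=2/5·4.840938+1/2·1.334297≈2.603523
n=4: y≈2.603523, sp=4, e=sp−y≈1.396477; I≈5.418039, D=e−e_prev≈2.237414; u=2·1.396477+3/4·5.418039+0·2.237414≈6.856482; next y=2/5·2.603523+1/2·6.856482≈4.469651
n=5: y≈4.469651, sp=4, e=sp−y≈-0.469651; I≈4.948388, D=e−e_prev≈-1.866127; u=2·(-0.469651)+3/4·4.948388+0·(-1.866127)≈2.771990; next y=2/5·4.469651+1/2·2.771990≈3.173855
n=6: y≈3.173855, sp=4, e=sp−y≈0.826145; I≈5.774533, D=e−e_prev≈1.295795; u=2·0.826145+3/4·5.774533+0·1.295795≈5.983189; next y=2/5·3.173855+1/2·5.983189≈4.261137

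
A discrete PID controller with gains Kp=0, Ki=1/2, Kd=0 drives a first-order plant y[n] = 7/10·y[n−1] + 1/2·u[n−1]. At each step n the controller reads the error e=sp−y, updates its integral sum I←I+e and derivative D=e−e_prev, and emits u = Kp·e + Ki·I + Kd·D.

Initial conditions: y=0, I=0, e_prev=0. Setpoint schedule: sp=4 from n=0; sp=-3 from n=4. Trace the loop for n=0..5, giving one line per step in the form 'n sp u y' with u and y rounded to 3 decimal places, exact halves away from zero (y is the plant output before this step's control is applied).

(exact arithmetic carried between steps; '≈' marks a value shown rounded to 6 d.p. or computed from one; I and e_prev carry over from the previous line; the table rounds u and y to 3 d.p., halves away from zero)
n=0: y=0, sp=4, e=sp−y=4; I=4, D=e−e_prev=4; u=0·4+1/2·4+0·4=2; next y=7/10·0+1/2·2=1
n=1: y=1, sp=4, e=sp−y=3; I=7, D=e−e_prev=-1; u=0·3+1/2·7+0·(-1)=3.5; next y=7/10·1+1/2·3.5=2.45
n=2: y=2.45, sp=4, e=sp−y=1.55; I=8.55, D=e−e_prev=-1.45; u=0·1.55+1/2·8.55+0·(-1.45)=4.275; next y=7/10·2.45+1/2·4.275=3.8525
n=3: y=3.8525, sp=4, e=sp−y=0.1475; I=8.6975, D=e−e_prev=-1.4025; u=0·0.1475+1/2·8.6975+0·(-1.4025)=4.34875; next y=7/10·3.8525+1/2·4.34875=4.871125
n=4: y=4.871125, sp=-3, e=sp−y=-7.871125; I=0.826375, D=e−e_prev=-8.018625; u=0·(-7.871125)+1/2·0.826375+0·(-8.018625)≈0.413188; next y=7/10·4.871125+1/2·0.413188≈3.616381
n=5: y≈3.616381, sp=-3, e=sp−y≈-6.616381; I≈-5.790006, D=e−e_prev≈1.254744; u=0·(-6.616381)+1/2·(-5.790006)+0·1.254744≈-2.895003; next y=7/10·3.616381+1/2·(-2.895003)≈1.083965

0 4 2.000 0.000
1 4 3.500 1.000
2 4 4.275 2.450
3 4 4.349 3.853
4 -3 0.413 4.871
5 -3 -2.895 3.616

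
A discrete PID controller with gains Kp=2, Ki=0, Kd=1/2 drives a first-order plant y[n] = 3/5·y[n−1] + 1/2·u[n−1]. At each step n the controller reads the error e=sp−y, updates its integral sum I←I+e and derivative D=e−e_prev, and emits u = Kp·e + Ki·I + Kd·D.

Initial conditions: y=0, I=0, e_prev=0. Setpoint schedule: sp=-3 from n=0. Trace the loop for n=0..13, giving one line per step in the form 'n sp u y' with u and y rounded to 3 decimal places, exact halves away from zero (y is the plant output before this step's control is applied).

0 -3 -7.500 0.000
1 -3 3.375 -3.750
2 -3 -6.469 -0.563
3 -3 2.648 -3.572
4 -3 -5.739 -0.819
5 -3 1.992 -3.361
6 -3 -5.130 -1.020
7 -3 1.432 -3.177
8 -3 -4.613 -1.190
9 -3 0.957 -3.021
10 -3 -4.175 -1.334
11 -3 0.553 -2.888
12 -3 -3.803 -1.456
13 -3 0.210 -2.775

(exact arithmetic carried between steps; '≈' marks a value shown rounded to 6 d.p. or computed from one; I and e_prev carry over from the previous line; the table rounds u and y to 3 d.p., halves away from zero)
n=0: y=0, sp=-3, e=sp−y=-3; I=-3, D=e−e_prev=-3; u=2·(-3)+0·(-3)+1/2·(-3)=-7.5; next y=3/5·0+1/2·(-7.5)=-3.75
n=1: y=-3.75, sp=-3, e=sp−y=0.75; I=-2.25, D=e−e_prev=3.75; u=2·0.75+0·(-2.25)+1/2·3.75=3.375; next y=3/5·(-3.75)+1/2·3.375=-0.5625
n=2: y=-0.5625, sp=-3, e=sp−y=-2.4375; I=-4.6875, D=e−e_prev=-3.1875; u=2·(-2.4375)+0·(-4.6875)+1/2·(-3.1875)=-6.46875; next y=3/5·(-0.5625)+1/2·(-6.46875)=-3.571875
n=3: y=-3.571875, sp=-3, e=sp−y=0.571875; I=-4.115625, D=e−e_prev=3.009375; u=2·0.571875+0·(-4.115625)+1/2·3.009375≈2.648438; next y=3/5·(-3.571875)+1/2·2.648438≈-0.818906
n=4: y≈-0.818906, sp=-3, e=sp−y≈-2.181094; I≈-6.296719, D=e−e_prev≈-2.752969; u=2·(-2.181094)+0·(-6.296719)+1/2·(-2.752969)≈-5.738672; next y=3/5·(-0.818906)+1/2·(-5.738672)≈-3.360680
n=5: y≈-3.360680, sp=-3, e=sp−y≈0.360680; I≈-5.936039, D=e−e_prev≈2.541773; u=2·0.360680+0·(-5.936039)+1/2·2.541773≈1.992246; next y=3/5·(-3.360680)+1/2·1.992246≈-1.020285
n=6: y≈-1.020285, sp=-3, e=sp−y≈-1.979715; I≈-7.915754, D=e−e_prev≈-2.340395; u=2·(-1.979715)+0·(-7.915754)+1/2·(-2.340395)≈-5.129628; next y=3/5·(-1.020285)+1/2·(-5.129628)≈-3.176985
n=7: y≈-3.176985, sp=-3, e=sp−y≈0.176985; I≈-7.738769, D=e−e_prev≈2.156700; u=2·0.176985+0·(-7.738769)+1/2·2.156700≈1.432320; next y=3/5·(-3.176985)+1/2·1.432320≈-1.190031
n=8: y≈-1.190031, sp=-3, e=sp−y≈-1.809969; I≈-9.548738, D=e−e_prev≈-1.986954; u=2·(-1.809969)+0·(-9.548738)+1/2·(-1.986954)≈-4.613415; next y=3/5·(-1.190031)+1/2·(-4.613415)≈-3.020726
n=9: y≈-3.020726, sp=-3, e=sp−y≈0.020726; I≈-9.528012, D=e−e_prev≈1.830695; u=2·0.020726+0·(-9.528012)+1/2·1.830695≈0.956800; next y=3/5·(-3.020726)+1/2·0.956800≈-1.334036
n=10: y≈-1.334036, sp=-3, e=sp−y≈-1.665964; I≈-11.193977, D=e−e_prev≈-1.686690; u=2·(-1.665964)+0·(-11.193977)+1/2·(-1.686690)≈-4.175273; next y=3/5·(-1.334036)+1/2·(-4.175273)≈-2.888058
n=11: y≈-2.888058, sp=-3, e=sp−y≈-0.111942; I≈-11.305918, D=e−e_prev≈1.554022; u=2·(-0.111942)+0·(-11.305918)+1/2·1.554022≈0.553128; next y=3/5·(-2.888058)+1/2·0.553128≈-1.456271
n=12: y≈-1.456271, sp=-3, e=sp−y≈-1.543729; I≈-12.849647, D=e−e_prev≈-1.431787; u=2·(-1.543729)+0·(-12.849647)+1/2·(-1.431787)≈-3.803351; next y=3/5·(-1.456271)+1/2·(-3.803351)≈-2.775438
n=13: y≈-2.775438, sp=-3, e=sp−y≈-0.224562; I≈-13.074209, D=e−e_prev≈1.319167; u=2·(-0.224562)+0·(-13.074209)+1/2·1.319167≈0.210460; next y=3/5·(-2.775438)+1/2·0.210460≈-1.560033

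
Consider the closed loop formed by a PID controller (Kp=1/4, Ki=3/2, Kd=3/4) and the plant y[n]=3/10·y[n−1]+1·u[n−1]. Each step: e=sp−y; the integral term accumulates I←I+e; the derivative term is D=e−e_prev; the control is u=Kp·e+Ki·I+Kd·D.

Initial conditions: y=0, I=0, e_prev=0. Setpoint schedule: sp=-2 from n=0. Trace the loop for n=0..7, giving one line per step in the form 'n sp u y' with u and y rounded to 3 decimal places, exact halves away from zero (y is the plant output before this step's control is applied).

0 -2 -5.000 0.000
1 -2 6.000 -5.000
2 -2 -17.000 4.500
3 -2 30.750 -15.650
4 -2 -68.150 26.055
5 -2 137.018 -60.334
6 -2 -288.401 118.917
7 -2 593.769 -252.726

(exact arithmetic carried between steps; '≈' marks a value shown rounded to 6 d.p. or computed from one; I and e_prev carry over from the previous line; the table rounds u and y to 3 d.p., halves away from zero)
n=0: y=0, sp=-2, e=sp−y=-2; I=-2, D=e−e_prev=-2; u=1/4·(-2)+3/2·(-2)+3/4·(-2)=-5; next y=3/10·0+1·(-5)=-5
n=1: y=-5, sp=-2, e=sp−y=3; I=1, D=e−e_prev=5; u=1/4·3+3/2·1+3/4·5=6; next y=3/10·(-5)+1·6=4.5
n=2: y=4.5, sp=-2, e=sp−y=-6.5; I=-5.5, D=e−e_prev=-9.5; u=1/4·(-6.5)+3/2·(-5.5)+3/4·(-9.5)=-17; next y=3/10·4.5+1·(-17)=-15.65
n=3: y=-15.65, sp=-2, e=sp−y=13.65; I=8.15, D=e−e_prev=20.15; u=1/4·13.65+3/2·8.15+3/4·20.15=30.75; next y=3/10·(-15.65)+1·30.75=26.055
n=4: y=26.055, sp=-2, e=sp−y=-28.055; I=-19.905, D=e−e_prev=-41.705; u=1/4·(-28.055)+3/2·(-19.905)+3/4·(-41.705)=-68.15; next y=3/10·26.055+1·(-68.15)=-60.3335
n=5: y=-60.3335, sp=-2, e=sp−y=58.3335; I=38.4285, D=e−e_prev=86.3885; u=1/4·58.3335+3/2·38.4285+3/4·86.3885=137.0175; next y=3/10·(-60.3335)+1·137.0175=118.91745
n=6: y=118.91745, sp=-2, e=sp−y=-120.91745; I=-82.48895, D=e−e_prev=-179.25095; u=1/4·(-120.91745)+3/2·(-82.48895)+3/4·(-179.25095)=-288.401; next y=3/10·118.91745+1·(-288.401)=-252.725765
n=7: y=-252.725765, sp=-2, e=sp−y=250.725765; I=168.236815, D=e−e_prev=371.643215; u=1/4·250.725765+3/2·168.236815+3/4·371.643215=593.769075; next y=3/10·(-252.725765)+1·593.769075≈517.951346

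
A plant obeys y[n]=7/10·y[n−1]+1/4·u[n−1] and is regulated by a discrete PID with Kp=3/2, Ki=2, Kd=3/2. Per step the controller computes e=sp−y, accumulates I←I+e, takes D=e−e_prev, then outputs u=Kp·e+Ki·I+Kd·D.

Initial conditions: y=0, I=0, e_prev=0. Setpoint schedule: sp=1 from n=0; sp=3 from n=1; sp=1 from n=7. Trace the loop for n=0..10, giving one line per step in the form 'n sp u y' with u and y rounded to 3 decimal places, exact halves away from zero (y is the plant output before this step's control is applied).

0 1 5.000 0.000
1 3 9.250 1.250
2 3 1.938 3.188
3 3 6.828 2.716
4 3 2.227 3.608
5 3 4.978 3.082
6 3 2.426 3.402
7 1 -5.828 2.988
8 1 4.342 0.635
9 1 -2.933 1.530
10 1 3.311 0.338

(exact arithmetic carried between steps; '≈' marks a value shown rounded to 6 d.p. or computed from one; I and e_prev carry over from the previous line; the table rounds u and y to 3 d.p., halves away from zero)
n=0: y=0, sp=1, e=sp−y=1; I=1, D=e−e_prev=1; u=3/2·1+2·1+3/2·1=5; next y=7/10·0+1/4·5=1.25
n=1: y=1.25, sp=3, e=sp−y=1.75; I=2.75, D=e−e_prev=0.75; u=3/2·1.75+2·2.75+3/2·0.75=9.25; next y=7/10·1.25+1/4·9.25=3.1875
n=2: y=3.1875, sp=3, e=sp−y=-0.1875; I=2.5625, D=e−e_prev=-1.9375; u=3/2·(-0.1875)+2·2.5625+3/2·(-1.9375)=1.9375; next y=7/10·3.1875+1/4·1.9375=2.715625
n=3: y=2.715625, sp=3, e=sp−y=0.284375; I=2.846875, D=e−e_prev=0.471875; u=3/2·0.284375+2·2.846875+3/2·0.471875=6.828125; next y=7/10·2.715625+1/4·6.828125≈3.607969
n=4: y≈3.607969, sp=3, e=sp−y≈-0.607969; I≈2.238906, D=e−e_prev≈-0.892344; u=3/2·(-0.607969)+2·2.238906+3/2·(-0.892344)≈2.227344; next y=7/10·3.607969+1/4·2.227344≈3.082414
n=5: y≈3.082414, sp=3, e=sp−y≈-0.082414; I≈2.156492, D=e−e_prev≈0.525555; u=3/2·(-0.082414)+2·2.156492+3/2·0.525555≈4.977695; next y=7/10·3.082414+1/4·4.977695≈3.402114
n=6: y≈3.402114, sp=3, e=sp−y≈-0.402114; I≈1.754379, D=e−e_prev≈-0.319700; u=3/2·(-0.402114)+2·1.754379+3/2·(-0.319700)≈2.426037; next y=7/10·3.402114+1/4·2.426037≈2.987989
n=7: y≈2.987989, sp=1, e=sp−y≈-1.987989; I≈-0.233610, D=e−e_prev≈-1.585875; u=3/2·(-1.987989)+2·(-0.233610)+3/2·(-1.585875)≈-5.828017; next y=7/10·2.987989+1/4·(-5.828017)≈0.634588
n=8: y≈0.634588, sp=1, e=sp−y≈0.365412; I≈0.131802, D=e−e_prev≈2.353401; u=3/2·0.365412+2·0.131802+3/2·2.353401≈4.341823; next y=7/10·0.634588+1/4·4.341823≈1.529667
n=9: y≈1.529667, sp=1, e=sp−y≈-0.529667; I≈-0.397866, D=e−e_prev≈-0.895079; u=3/2·(-0.529667)+2·(-0.397866)+3/2·(-0.895079)≈-2.932851; next y=7/10·1.529667+1/4·(-2.932851)≈0.337554
n=10: y≈0.337554, sp=1, e=sp−y≈0.662446; I≈0.264580, D=e−e_prev≈1.192113; u=3/2·0.662446+2·0.264580+3/2·1.192113≈3.310998; next y=7/10·0.337554+1/4·3.310998≈1.064038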